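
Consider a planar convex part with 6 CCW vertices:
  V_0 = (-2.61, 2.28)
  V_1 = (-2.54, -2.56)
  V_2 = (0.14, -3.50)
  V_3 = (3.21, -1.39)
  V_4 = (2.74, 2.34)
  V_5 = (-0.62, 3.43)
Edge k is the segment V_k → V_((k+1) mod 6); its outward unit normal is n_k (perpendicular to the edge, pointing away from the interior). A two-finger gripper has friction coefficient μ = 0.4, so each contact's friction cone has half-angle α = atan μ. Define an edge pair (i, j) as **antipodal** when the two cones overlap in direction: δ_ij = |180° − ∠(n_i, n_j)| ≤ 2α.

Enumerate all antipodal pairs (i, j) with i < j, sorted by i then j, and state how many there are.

α = atan 0.4 = 21.80°;  2α = 43.60°
n_0 = (-0.9999, -0.0145)
n_1 = (-0.3310, -0.9436)
n_2 = (+0.5664, -0.8241)
n_3 = (+0.9922, +0.1250)
n_4 = (+0.3086, +0.9512)
n_5 = (-0.5004, +0.8658)
  (0,1): δ = 110.16°  ·
  (0,2): δ = 56.33°  ·
  (0,3): δ = 6.35°  ✓
  (0,4): δ = 71.20°  ·
  (0,5): δ = 119.19°  ·
  (1,2): δ = 126.17°  ·
  (1,3): δ = 63.49°  ·
  (1,4): δ = 1.35°  ✓
  (1,5): δ = 49.35°  ·
  (2,3): δ = 117.32°  ·
  (2,4): δ = 52.47°  ·
  (2,5): δ = 4.48°  ✓
  (3,4): δ = 115.16°  ·
  (3,5): δ = 67.16°  ·
  (4,5): δ = 132.00°  ·
antipodal pairs: 3

count = 3; pairs: (0,3), (1,4), (2,5)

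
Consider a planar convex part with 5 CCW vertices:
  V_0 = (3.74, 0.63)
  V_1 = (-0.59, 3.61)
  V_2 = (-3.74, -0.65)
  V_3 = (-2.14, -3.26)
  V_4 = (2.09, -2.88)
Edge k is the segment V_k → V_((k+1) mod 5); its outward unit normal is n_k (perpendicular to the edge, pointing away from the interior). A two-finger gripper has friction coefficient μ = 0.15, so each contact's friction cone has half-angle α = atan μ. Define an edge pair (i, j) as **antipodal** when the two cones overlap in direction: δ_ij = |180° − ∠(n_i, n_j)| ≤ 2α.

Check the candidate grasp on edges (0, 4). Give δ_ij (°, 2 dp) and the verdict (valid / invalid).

α = atan 0.15 = 8.53°;  2α = 17.06°
edge 0: e_0 = (-4.33, +2.98);  n_0 = (+0.5669, +0.8238)
edge 4: e_4 = (+1.65, +3.51);  n_4 = (+0.9050, -0.4254)
∠(n_0, n_4) = 80.64°
δ = |180° − 80.64°| = 99.36°
99.36° > 2α = 17.06°  →  invalid

δ = 99.36°, invalid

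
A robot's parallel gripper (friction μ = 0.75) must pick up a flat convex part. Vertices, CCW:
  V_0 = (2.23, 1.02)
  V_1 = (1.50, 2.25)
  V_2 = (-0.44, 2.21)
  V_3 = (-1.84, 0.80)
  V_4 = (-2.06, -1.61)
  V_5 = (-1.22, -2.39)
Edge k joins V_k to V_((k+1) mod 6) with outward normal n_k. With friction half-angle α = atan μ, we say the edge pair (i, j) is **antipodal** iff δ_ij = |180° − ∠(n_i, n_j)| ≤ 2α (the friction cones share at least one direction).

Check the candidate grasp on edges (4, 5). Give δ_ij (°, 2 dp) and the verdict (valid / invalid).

δ = 92.46°, invalid

α = atan 0.75 = 36.87°;  2α = 73.74°
edge 4: e_4 = (+0.84, -0.78);  n_4 = (-0.6805, -0.7328)
edge 5: e_5 = (+3.45, +3.41);  n_5 = (+0.7030, -0.7112)
∠(n_4, n_5) = 87.54°
δ = |180° − 87.54°| = 92.46°
92.46° > 2α = 73.74°  →  invalid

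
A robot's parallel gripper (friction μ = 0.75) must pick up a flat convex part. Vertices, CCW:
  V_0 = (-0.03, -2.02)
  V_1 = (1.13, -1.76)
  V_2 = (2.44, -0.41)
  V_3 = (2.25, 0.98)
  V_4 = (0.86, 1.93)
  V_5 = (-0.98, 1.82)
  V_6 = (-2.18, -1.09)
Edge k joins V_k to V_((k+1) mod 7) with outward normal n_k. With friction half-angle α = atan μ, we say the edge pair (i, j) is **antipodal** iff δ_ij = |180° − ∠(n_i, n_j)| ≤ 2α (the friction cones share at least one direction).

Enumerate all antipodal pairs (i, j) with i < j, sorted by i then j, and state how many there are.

count = 9; pairs: (0,3), (0,4), (0,5), (1,4), (1,5), (2,5), (2,6), (3,6), (4,6)

α = atan 0.75 = 36.87°;  2α = 73.74°
n_0 = (+0.2187, -0.9758)
n_1 = (+0.7177, -0.6964)
n_2 = (+0.9908, +0.1354)
n_3 = (+0.5643, +0.8256)
n_4 = (-0.0597, +0.9982)
n_5 = (-0.9245, +0.3812)
n_6 = (-0.3970, -0.9178)
  (0,1): δ = 146.77°  ·
  (0,2): δ = 94.85°  ·
  (0,3): δ = 46.98°  ✓
  (0,4): δ = 9.21°  ✓
  (0,5): δ = 54.96°  ✓
  (0,6): δ = 143.98°  ·
  (1,2): δ = 128.08°  ·
  (1,3): δ = 80.21°  ·
  (1,4): δ = 42.44°  ✓
  (1,5): δ = 21.73°  ✓
  (1,6): δ = 110.75°  ·
  (2,3): δ = 132.13°  ·
  (2,4): δ = 94.36°  ·
  (2,5): δ = 30.19°  ✓
  (2,6): δ = 58.83°  ✓
  (3,4): δ = 142.23°  ·
  (3,5): δ = 78.06°  ·
  (3,6): δ = 10.96°  ✓
  (4,5): δ = 115.83°  ·
  (4,6): δ = 26.81°  ✓
  (5,6): δ = 90.98°  ·
antipodal pairs: 9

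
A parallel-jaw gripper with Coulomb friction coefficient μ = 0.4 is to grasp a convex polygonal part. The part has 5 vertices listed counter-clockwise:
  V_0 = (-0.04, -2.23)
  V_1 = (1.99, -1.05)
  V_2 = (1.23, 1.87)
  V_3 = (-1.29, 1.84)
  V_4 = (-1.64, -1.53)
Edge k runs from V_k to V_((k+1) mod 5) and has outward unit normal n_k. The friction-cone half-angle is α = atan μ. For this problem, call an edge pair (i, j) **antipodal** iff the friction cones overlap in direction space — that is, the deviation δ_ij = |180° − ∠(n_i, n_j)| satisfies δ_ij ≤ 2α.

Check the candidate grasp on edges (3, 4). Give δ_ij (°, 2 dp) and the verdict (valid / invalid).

α = atan 0.4 = 21.80°;  2α = 43.60°
edge 3: e_3 = (-0.35, -3.37);  n_3 = (-0.9947, +0.1033)
edge 4: e_4 = (+1.60, -0.70);  n_4 = (-0.4008, -0.9162)
∠(n_3, n_4) = 72.30°
δ = |180° − 72.30°| = 107.70°
107.70° > 2α = 43.60°  →  invalid

δ = 107.70°, invalid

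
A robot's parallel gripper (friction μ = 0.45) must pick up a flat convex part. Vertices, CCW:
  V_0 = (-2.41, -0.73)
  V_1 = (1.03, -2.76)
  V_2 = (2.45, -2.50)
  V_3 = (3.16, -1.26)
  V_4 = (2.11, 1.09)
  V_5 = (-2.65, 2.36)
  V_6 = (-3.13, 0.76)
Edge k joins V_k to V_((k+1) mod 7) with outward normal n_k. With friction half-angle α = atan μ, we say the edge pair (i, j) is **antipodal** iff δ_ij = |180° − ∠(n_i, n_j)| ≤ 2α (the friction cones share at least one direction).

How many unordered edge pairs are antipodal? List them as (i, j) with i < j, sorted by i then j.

α = atan 0.45 = 24.23°;  2α = 48.46°
n_0 = (-0.5082, -0.8612)
n_1 = (+0.1801, -0.9836)
n_2 = (+0.8678, -0.4969)
n_3 = (+0.9130, +0.4079)
n_4 = (+0.2578, +0.9662)
n_5 = (-0.9578, +0.2873)
n_6 = (-0.9004, -0.4351)
  (0,1): δ = 139.08°  ·
  (0,2): δ = 89.25°  ·
  (0,3): δ = 35.38°  ✓
  (0,4): δ = 15.61°  ✓
  (0,5): δ = 103.85°  ·
  (0,6): δ = 146.34°  ·
  (1,2): δ = 130.17°  ·
  (1,3): δ = 76.30°  ·
  (1,4): δ = 25.31°  ✓
  (1,5): δ = 62.92°  ·
  (1,6): δ = 105.41°  ·
  (2,3): δ = 126.13°  ·
  (2,4): δ = 75.14°  ·
  (2,5): δ = 13.10°  ✓
  (2,6): δ = 55.59°  ·
  (3,4): δ = 129.01°  ·
  (3,5): δ = 40.77°  ✓
  (3,6): δ = 1.72°  ✓
  (4,5): δ = 91.76°  ·
  (4,6): δ = 49.27°  ·
  (5,6): δ = 137.51°  ·
antipodal pairs: 6

count = 6; pairs: (0,3), (0,4), (1,4), (2,5), (3,5), (3,6)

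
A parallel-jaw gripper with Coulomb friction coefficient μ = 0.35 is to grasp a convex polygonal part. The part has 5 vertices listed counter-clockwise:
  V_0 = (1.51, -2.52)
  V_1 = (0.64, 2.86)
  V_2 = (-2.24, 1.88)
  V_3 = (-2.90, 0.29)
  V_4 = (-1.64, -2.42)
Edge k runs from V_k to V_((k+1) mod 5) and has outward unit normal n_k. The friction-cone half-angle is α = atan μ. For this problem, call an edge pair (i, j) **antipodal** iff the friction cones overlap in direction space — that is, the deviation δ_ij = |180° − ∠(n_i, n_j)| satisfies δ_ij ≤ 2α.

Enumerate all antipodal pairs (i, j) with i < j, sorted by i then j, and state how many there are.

count = 3; pairs: (0,2), (0,3), (1,4)

α = atan 0.35 = 19.29°;  2α = 38.58°
n_0 = (+0.9872, +0.1596)
n_1 = (-0.3221, +0.9467)
n_2 = (-0.9236, +0.3834)
n_3 = (-0.9068, -0.4216)
n_4 = (-0.0317, -0.9995)
  (0,1): δ = 80.39°  ·
  (0,2): δ = 31.73°  ✓
  (0,3): δ = 15.75°  ✓
  (0,4): δ = 79.00°  ·
  (1,2): δ = 131.34°  ·
  (1,3): δ = 83.86°  ·
  (1,4): δ = 20.61°  ✓
  (2,3): δ = 132.52°  ·
  (2,4): δ = 69.28°  ·
  (3,4): δ = 116.75°  ·
antipodal pairs: 3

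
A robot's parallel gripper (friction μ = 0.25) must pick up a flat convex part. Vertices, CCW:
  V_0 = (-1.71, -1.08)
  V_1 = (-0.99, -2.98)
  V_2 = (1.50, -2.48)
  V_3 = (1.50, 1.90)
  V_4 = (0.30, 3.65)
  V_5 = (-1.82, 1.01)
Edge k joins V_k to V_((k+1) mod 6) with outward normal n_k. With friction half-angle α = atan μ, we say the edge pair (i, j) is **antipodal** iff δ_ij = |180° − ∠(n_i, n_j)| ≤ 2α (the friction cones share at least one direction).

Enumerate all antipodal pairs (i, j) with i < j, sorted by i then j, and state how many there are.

count = 3; pairs: (0,2), (0,3), (2,5)

α = atan 0.25 = 14.04°;  2α = 28.07°
n_0 = (-0.9351, -0.3544)
n_1 = (+0.1969, -0.9804)
n_2 = (+1.0000, -0.0000)
n_3 = (+0.8247, +0.5655)
n_4 = (-0.7797, +0.6261)
n_5 = (-0.9986, -0.0526)
  (0,1): δ = 99.40°  ·
  (0,2): δ = 20.75°  ✓
  (0,3): δ = 13.68°  ✓
  (0,4): δ = 120.48°  ·
  (0,5): δ = 162.26°  ·
  (1,2): δ = 101.35°  ·
  (1,3): δ = 66.92°  ·
  (1,4): δ = 39.88°  ·
  (1,5): δ = 81.66°  ·
  (2,3): δ = 145.56°  ·
  (2,4): δ = 38.77°  ·
  (2,5): δ = 3.01°  ✓
  (3,4): δ = 73.20°  ·
  (3,5): δ = 31.43°  ·
  (4,5): δ = 138.22°  ·
antipodal pairs: 3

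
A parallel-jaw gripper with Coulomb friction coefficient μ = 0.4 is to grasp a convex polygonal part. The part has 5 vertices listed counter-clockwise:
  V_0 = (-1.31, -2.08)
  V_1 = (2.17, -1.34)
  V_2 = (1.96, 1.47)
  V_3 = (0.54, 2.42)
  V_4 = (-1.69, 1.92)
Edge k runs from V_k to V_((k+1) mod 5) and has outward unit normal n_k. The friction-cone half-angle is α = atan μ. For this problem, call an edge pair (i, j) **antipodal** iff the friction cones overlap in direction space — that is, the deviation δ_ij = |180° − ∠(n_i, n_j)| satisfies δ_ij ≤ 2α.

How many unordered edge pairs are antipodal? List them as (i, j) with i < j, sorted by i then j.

count = 2; pairs: (0,3), (1,4)

α = atan 0.4 = 21.80°;  2α = 43.60°
n_0 = (+0.2080, -0.9781)
n_1 = (+0.9972, +0.0745)
n_2 = (+0.5561, +0.8311)
n_3 = (-0.2188, +0.9758)
n_4 = (-0.9955, -0.0946)
  (0,1): δ = 97.73°  ·
  (0,2): δ = 45.79°  ·
  (0,3): δ = 0.63°  ✓
  (0,4): δ = 83.42°  ·
  (1,2): δ = 128.06°  ·
  (1,3): δ = 81.64°  ·
  (1,4): δ = 1.15°  ✓
  (2,3): δ = 133.58°  ·
  (2,4): δ = 50.79°  ·
  (3,4): δ = 97.21°  ·
antipodal pairs: 2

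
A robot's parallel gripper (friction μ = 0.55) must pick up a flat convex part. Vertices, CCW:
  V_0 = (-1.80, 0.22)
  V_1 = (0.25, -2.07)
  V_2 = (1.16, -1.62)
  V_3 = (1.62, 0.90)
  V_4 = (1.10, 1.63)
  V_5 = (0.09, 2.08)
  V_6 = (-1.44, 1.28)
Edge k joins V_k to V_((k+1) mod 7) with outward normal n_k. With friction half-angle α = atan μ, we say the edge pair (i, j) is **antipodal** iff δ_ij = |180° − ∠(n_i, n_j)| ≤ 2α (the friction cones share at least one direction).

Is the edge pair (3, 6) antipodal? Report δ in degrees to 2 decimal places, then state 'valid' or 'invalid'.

α = atan 0.55 = 28.81°;  2α = 57.62°
edge 3: e_3 = (-0.52, +0.73);  n_3 = (+0.8145, +0.5802)
edge 6: e_6 = (-0.36, -1.06);  n_6 = (-0.9469, +0.3216)
∠(n_3, n_6) = 125.78°
δ = |180° − 125.78°| = 54.22°
54.22° ≤ 2α = 57.62°  →  valid

δ = 54.22°, valid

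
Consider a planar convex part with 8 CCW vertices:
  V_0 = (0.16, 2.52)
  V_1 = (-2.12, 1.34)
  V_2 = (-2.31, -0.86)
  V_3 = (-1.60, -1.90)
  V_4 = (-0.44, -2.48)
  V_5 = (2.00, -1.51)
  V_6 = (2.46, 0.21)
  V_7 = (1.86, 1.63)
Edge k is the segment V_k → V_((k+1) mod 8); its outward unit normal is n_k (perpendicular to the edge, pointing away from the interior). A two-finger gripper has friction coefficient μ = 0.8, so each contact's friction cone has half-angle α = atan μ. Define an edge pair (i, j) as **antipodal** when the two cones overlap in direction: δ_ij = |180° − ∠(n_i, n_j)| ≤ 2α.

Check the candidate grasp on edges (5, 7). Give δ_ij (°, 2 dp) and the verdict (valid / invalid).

α = atan 0.8 = 38.66°;  2α = 77.32°
edge 5: e_5 = (+0.46, +1.72);  n_5 = (+0.9660, -0.2584)
edge 7: e_7 = (-1.70, +0.89);  n_7 = (+0.4638, +0.8859)
∠(n_5, n_7) = 77.34°
δ = |180° − 77.34°| = 102.66°
102.66° > 2α = 77.32°  →  invalid

δ = 102.66°, invalid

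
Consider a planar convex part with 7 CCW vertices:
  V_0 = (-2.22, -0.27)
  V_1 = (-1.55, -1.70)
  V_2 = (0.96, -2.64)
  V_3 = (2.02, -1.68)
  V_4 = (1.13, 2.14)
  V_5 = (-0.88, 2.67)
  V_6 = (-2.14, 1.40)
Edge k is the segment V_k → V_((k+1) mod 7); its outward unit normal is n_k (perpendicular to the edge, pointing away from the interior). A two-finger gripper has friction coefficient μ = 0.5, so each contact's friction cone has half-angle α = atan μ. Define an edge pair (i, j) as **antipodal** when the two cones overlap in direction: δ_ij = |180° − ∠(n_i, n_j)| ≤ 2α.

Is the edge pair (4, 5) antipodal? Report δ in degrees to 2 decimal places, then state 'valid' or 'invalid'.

α = atan 0.5 = 26.57°;  2α = 53.13°
edge 4: e_4 = (-2.01, +0.53);  n_4 = (+0.2550, +0.9669)
edge 5: e_5 = (-1.26, -1.27);  n_5 = (-0.7099, +0.7043)
∠(n_4, n_5) = 60.00°
δ = |180° − 60.00°| = 120.00°
120.00° > 2α = 53.13°  →  invalid

δ = 120.00°, invalid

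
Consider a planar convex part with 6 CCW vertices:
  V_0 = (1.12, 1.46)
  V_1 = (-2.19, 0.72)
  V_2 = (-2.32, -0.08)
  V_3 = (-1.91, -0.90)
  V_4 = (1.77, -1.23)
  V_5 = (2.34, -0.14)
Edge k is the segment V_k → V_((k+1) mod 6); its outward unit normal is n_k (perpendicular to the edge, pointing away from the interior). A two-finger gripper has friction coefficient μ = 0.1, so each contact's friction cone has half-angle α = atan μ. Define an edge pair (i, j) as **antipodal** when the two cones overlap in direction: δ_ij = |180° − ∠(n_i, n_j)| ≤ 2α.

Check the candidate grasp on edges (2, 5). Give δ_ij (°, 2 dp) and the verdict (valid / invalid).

α = atan 0.1 = 5.71°;  2α = 11.42°
edge 2: e_2 = (+0.41, -0.82);  n_2 = (-0.8944, -0.4472)
edge 5: e_5 = (-1.22, +1.60);  n_5 = (+0.7952, +0.6063)
∠(n_2, n_5) = 169.24°
δ = |180° − 169.24°| = 10.76°
10.76° ≤ 2α = 11.42°  →  valid

δ = 10.76°, valid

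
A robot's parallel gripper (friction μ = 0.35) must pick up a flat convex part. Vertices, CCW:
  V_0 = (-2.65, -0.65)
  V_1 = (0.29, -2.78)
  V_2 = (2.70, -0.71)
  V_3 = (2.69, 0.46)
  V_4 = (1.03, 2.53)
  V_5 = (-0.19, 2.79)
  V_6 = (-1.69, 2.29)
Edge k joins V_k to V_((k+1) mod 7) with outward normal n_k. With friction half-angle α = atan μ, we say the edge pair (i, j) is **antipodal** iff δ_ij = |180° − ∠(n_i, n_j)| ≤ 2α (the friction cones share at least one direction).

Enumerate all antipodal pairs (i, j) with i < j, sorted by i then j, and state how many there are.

count = 5; pairs: (0,3), (0,4), (1,5), (1,6), (2,6)

α = atan 0.35 = 19.29°;  2α = 38.58°
n_0 = (-0.5867, -0.8098)
n_1 = (+0.6516, -0.7586)
n_2 = (+1.0000, +0.0085)
n_3 = (+0.7801, +0.6256)
n_4 = (+0.2084, +0.9780)
n_5 = (-0.3162, +0.9487)
n_6 = (-0.9506, +0.3104)
  (0,1): δ = 103.42°  ·
  (0,2): δ = 53.59°  ·
  (0,3): δ = 15.35°  ✓
  (0,4): δ = 23.89°  ✓
  (0,5): δ = 54.36°  ·
  (0,6): δ = 107.84°  ·
  (1,2): δ = 130.17°  ·
  (1,3): δ = 91.93°  ·
  (1,4): δ = 52.69°  ·
  (1,5): δ = 22.23°  ✓
  (1,6): δ = 31.26°  ✓
  (2,3): δ = 141.76°  ·
  (2,4): δ = 102.52°  ·
  (2,5): δ = 72.05°  ·
  (2,6): δ = 18.57°  ✓
  (3,4): δ = 140.76°  ·
  (3,5): δ = 110.29°  ·
  (3,6): δ = 56.81°  ·
  (4,5): δ = 149.53°  ·
  (4,6): δ = 96.05°  ·
  (5,6): δ = 126.52°  ·
antipodal pairs: 5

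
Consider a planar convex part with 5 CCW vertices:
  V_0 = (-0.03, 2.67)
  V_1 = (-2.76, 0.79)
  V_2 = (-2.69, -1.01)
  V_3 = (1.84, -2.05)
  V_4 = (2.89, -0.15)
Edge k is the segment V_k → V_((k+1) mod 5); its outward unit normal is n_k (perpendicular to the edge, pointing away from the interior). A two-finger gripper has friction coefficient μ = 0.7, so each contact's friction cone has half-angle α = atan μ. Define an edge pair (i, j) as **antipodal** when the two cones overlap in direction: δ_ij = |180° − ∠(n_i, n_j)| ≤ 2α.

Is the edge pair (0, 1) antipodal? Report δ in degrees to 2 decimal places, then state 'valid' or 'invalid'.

δ = 122.33°, invalid

α = atan 0.7 = 34.99°;  2α = 69.98°
edge 0: e_0 = (-2.73, -1.88);  n_0 = (-0.5672, +0.8236)
edge 1: e_1 = (+0.07, -1.80);  n_1 = (-0.9992, -0.0389)
∠(n_0, n_1) = 57.67°
δ = |180° − 57.67°| = 122.33°
122.33° > 2α = 69.98°  →  invalid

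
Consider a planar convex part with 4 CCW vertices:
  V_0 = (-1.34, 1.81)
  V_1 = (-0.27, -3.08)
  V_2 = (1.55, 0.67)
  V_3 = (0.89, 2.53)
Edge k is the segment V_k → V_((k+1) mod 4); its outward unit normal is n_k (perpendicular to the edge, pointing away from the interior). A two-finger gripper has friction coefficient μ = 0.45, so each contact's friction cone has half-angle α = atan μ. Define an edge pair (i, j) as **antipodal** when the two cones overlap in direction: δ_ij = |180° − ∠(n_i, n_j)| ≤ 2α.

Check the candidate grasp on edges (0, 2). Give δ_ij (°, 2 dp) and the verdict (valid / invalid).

δ = 7.19°, valid

α = atan 0.45 = 24.23°;  2α = 48.46°
edge 0: e_0 = (+1.07, -4.89);  n_0 = (-0.9769, -0.2138)
edge 2: e_2 = (-0.66, +1.86);  n_2 = (+0.9424, +0.3344)
∠(n_0, n_2) = 172.81°
δ = |180° − 172.81°| = 7.19°
7.19° ≤ 2α = 48.46°  →  valid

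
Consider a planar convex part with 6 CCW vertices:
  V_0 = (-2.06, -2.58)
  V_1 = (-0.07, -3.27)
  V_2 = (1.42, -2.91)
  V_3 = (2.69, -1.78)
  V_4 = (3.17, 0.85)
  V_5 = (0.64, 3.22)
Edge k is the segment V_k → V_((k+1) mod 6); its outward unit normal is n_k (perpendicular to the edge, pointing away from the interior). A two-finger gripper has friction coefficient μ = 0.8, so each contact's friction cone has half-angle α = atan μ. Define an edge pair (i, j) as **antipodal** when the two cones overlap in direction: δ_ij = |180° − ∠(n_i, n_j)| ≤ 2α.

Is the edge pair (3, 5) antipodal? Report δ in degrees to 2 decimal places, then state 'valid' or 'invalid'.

δ = 14.62°, valid

α = atan 0.8 = 38.66°;  2α = 77.32°
edge 3: e_3 = (+0.48, +2.63);  n_3 = (+0.9837, -0.1795)
edge 5: e_5 = (-2.70, -5.80);  n_5 = (-0.9066, +0.4220)
∠(n_3, n_5) = 165.38°
δ = |180° − 165.38°| = 14.62°
14.62° ≤ 2α = 77.32°  →  valid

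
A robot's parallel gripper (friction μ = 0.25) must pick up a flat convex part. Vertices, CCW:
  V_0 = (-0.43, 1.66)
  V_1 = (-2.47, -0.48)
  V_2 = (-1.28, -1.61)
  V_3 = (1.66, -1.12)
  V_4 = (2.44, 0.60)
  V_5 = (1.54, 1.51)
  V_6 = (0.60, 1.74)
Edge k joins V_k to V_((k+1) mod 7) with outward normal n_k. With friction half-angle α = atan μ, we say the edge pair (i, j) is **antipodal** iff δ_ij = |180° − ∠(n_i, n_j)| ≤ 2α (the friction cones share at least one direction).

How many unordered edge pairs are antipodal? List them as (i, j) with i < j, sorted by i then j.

count = 4; pairs: (0,3), (1,4), (2,5), (2,6)

α = atan 0.25 = 14.04°;  2α = 28.07°
n_0 = (-0.7238, +0.6900)
n_1 = (-0.6886, -0.7252)
n_2 = (+0.1644, -0.9864)
n_3 = (+0.9107, -0.4130)
n_4 = (+0.7110, +0.7032)
n_5 = (+0.2377, +0.9713)
n_6 = (-0.0774, +0.9970)
  (0,1): δ = 89.89°  ·
  (0,2): δ = 36.91°  ·
  (0,3): δ = 19.24°  ✓
  (0,4): δ = 88.31°  ·
  (0,5): δ = 119.88°  ·
  (0,6): δ = 138.07°  ·
  (1,2): δ = 127.02°  ·
  (1,3): δ = 70.88°  ·
  (1,4): δ = 1.80°  ✓
  (1,5): δ = 29.77°  ·
  (1,6): δ = 47.96°  ·
  (2,3): δ = 123.86°  ·
  (2,4): δ = 54.78°  ·
  (2,5): δ = 23.21°  ✓
  (2,6): δ = 5.02°  ✓
  (3,4): δ = 110.92°  ·
  (3,5): δ = 79.36°  ·
  (3,6): δ = 61.17°  ·
  (4,5): δ = 148.43°  ·
  (4,6): δ = 130.24°  ·
  (5,6): δ = 161.81°  ·
antipodal pairs: 4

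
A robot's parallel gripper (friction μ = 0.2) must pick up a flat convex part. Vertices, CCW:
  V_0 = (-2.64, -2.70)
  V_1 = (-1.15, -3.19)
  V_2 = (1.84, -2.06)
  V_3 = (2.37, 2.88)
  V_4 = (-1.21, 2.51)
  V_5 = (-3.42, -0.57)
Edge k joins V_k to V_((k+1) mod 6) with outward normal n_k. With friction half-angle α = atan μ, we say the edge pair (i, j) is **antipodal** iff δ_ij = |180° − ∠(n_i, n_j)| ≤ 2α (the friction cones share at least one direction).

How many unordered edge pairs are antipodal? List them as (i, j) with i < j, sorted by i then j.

α = atan 0.2 = 11.31°;  2α = 22.62°
n_0 = (-0.3124, -0.9500)
n_1 = (+0.3535, -0.9354)
n_2 = (+0.9943, -0.1067)
n_3 = (-0.1028, +0.9947)
n_4 = (-0.8125, +0.5830)
n_5 = (-0.9390, -0.3439)
  (0,1): δ = 141.09°  ·
  (0,2): δ = 77.92°  ·
  (0,3): δ = 24.10°  ·
  (0,4): δ = 72.54°  ·
  (0,5): δ = 128.32°  ·
  (1,2): δ = 116.83°  ·
  (1,3): δ = 14.80°  ✓
  (1,4): δ = 33.64°  ·
  (1,5): δ = 89.41°  ·
  (2,3): δ = 77.98°  ·
  (2,4): δ = 29.54°  ·
  (2,5): δ = 26.24°  ·
  (3,4): δ = 131.56°  ·
  (3,5): δ = 75.79°  ·
  (4,5): δ = 124.23°  ·
antipodal pairs: 1

count = 1; pairs: (1,3)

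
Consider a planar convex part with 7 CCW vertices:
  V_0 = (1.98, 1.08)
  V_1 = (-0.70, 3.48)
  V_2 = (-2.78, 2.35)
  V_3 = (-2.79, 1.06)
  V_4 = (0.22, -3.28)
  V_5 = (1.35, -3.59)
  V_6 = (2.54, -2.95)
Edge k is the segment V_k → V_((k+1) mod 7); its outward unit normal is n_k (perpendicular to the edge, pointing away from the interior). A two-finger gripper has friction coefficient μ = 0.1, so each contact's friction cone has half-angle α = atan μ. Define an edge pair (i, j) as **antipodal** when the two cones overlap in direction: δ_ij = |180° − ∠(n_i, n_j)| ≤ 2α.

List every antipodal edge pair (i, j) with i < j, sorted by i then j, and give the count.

α = atan 0.1 = 5.71°;  2α = 11.42°
n_0 = (+0.6671, +0.7450)
n_1 = (-0.4774, +0.8787)
n_2 = (-1.0000, +0.0078)
n_3 = (-0.8217, -0.5699)
n_4 = (-0.2646, -0.9644)
n_5 = (+0.4737, -0.8807)
n_6 = (+0.9905, +0.1376)
  (0,1): δ = 109.64°  ·
  (0,2): δ = 48.60°  ·
  (0,3): δ = 13.41°  ·
  (0,4): δ = 26.50°  ·
  (0,5): δ = 70.12°  ·
  (0,6): δ = 139.76°  ·
  (1,2): δ = 118.96°  ·
  (1,3): δ = 83.77°  ·
  (1,4): δ = 43.85°  ·
  (1,5): δ = 0.24°  ✓
  (1,6): δ = 69.40°  ·
  (2,3): δ = 144.81°  ·
  (2,4): δ = 104.90°  ·
  (2,5): δ = 61.28°  ·
  (2,6): δ = 8.36°  ✓
  (3,4): δ = 140.08°  ·
  (3,5): δ = 96.47°  ·
  (3,6): δ = 26.83°  ·
  (4,5): δ = 136.39°  ·
  (4,6): δ = 66.75°  ·
  (5,6): δ = 110.36°  ·
antipodal pairs: 2

count = 2; pairs: (1,5), (2,6)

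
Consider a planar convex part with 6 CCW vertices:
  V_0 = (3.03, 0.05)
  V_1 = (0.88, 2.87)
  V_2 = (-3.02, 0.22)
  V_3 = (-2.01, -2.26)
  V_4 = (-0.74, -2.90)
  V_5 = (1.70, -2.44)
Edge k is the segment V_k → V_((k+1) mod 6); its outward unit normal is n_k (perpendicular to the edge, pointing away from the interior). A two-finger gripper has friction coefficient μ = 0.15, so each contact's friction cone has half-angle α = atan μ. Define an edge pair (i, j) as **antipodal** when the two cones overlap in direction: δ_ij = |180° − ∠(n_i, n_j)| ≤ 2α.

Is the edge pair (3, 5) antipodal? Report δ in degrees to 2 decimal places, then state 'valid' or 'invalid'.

α = atan 0.15 = 8.53°;  2α = 17.06°
edge 3: e_3 = (+1.27, -0.64);  n_3 = (-0.4500, -0.8930)
edge 5: e_5 = (+1.33, +2.49);  n_5 = (+0.8821, -0.4711)
∠(n_3, n_5) = 88.64°
δ = |180° − 88.64°| = 91.36°
91.36° > 2α = 17.06°  →  invalid

δ = 91.36°, invalid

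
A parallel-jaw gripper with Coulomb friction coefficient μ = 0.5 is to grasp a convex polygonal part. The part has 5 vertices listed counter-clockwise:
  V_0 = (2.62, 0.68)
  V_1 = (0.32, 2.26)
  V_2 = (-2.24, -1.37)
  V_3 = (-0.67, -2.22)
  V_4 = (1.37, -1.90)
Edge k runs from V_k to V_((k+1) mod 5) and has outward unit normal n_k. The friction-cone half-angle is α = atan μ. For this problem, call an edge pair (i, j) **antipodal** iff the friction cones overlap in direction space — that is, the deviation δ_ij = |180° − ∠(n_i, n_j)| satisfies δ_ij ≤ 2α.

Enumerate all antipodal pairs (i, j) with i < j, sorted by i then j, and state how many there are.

count = 4; pairs: (0,2), (0,3), (1,3), (1,4)

α = atan 0.5 = 26.57°;  2α = 53.13°
n_0 = (+0.5662, +0.8243)
n_1 = (-0.8172, +0.5763)
n_2 = (-0.4761, -0.8794)
n_3 = (+0.1550, -0.9879)
n_4 = (+0.8999, -0.4360)
  (0,1): δ = 90.71°  ·
  (0,2): δ = 6.06°  ✓
  (0,3): δ = 43.40°  ✓
  (0,4): δ = 98.64°  ·
  (1,2): δ = 83.24°  ·
  (1,3): δ = 45.89°  ✓
  (1,4): δ = 9.34°  ✓
  (2,3): δ = 142.65°  ·
  (2,4): δ = 87.42°  ·
  (3,4): δ = 124.76°  ·
antipodal pairs: 4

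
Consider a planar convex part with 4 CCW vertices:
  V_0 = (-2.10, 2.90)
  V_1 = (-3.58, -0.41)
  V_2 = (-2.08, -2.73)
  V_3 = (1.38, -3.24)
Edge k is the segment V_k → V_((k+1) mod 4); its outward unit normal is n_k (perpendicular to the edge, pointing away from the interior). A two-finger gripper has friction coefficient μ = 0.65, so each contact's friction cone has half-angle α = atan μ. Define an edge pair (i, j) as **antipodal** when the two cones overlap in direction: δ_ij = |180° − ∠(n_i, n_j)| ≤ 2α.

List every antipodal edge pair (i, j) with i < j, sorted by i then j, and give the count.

count = 3; pairs: (0,3), (1,3), (2,3)

α = atan 0.65 = 33.02°;  2α = 66.05°
n_0 = (-0.9129, +0.4082)
n_1 = (-0.8398, -0.5430)
n_2 = (-0.1458, -0.9893)
n_3 = (+0.8700, +0.4931)
  (0,1): δ = 123.02°  ·
  (0,2): δ = 74.29°  ·
  (0,3): δ = 53.63°  ✓
  (1,2): δ = 131.27°  ·
  (1,3): δ = 3.34°  ✓
  (2,3): δ = 52.07°  ✓
antipodal pairs: 3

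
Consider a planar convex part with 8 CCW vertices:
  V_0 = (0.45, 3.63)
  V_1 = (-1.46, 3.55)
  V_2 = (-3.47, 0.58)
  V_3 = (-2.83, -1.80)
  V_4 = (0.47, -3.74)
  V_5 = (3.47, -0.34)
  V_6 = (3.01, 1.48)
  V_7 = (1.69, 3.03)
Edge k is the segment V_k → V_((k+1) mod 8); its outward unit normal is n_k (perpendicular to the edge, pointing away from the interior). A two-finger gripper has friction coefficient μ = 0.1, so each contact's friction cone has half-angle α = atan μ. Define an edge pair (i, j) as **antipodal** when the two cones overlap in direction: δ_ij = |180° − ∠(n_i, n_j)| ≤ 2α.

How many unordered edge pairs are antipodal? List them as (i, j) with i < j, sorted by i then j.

count = 3; pairs: (1,4), (2,5), (3,7)

α = atan 0.1 = 5.71°;  2α = 11.42°
n_0 = (-0.0418, +0.9991)
n_1 = (-0.8282, +0.5605)
n_2 = (-0.9657, -0.2597)
n_3 = (-0.5068, -0.8621)
n_4 = (+0.7498, -0.6616)
n_5 = (+0.9695, +0.2450)
n_6 = (+0.7613, +0.6484)
n_7 = (+0.4356, +0.9002)
  (0,1): δ = 126.49°  ·
  (0,2): δ = 77.35°  ·
  (0,3): δ = 32.85°  ·
  (0,4): δ = 46.18°  ·
  (0,5): δ = 101.79°  ·
  (0,6): δ = 128.02°  ·
  (0,7): δ = 151.78°  ·
  (1,2): δ = 130.86°  ·
  (1,3): δ = 86.36°  ·
  (1,4): δ = 7.33°  ✓
  (1,5): δ = 48.27°  ·
  (1,6): δ = 74.51°  ·
  (1,7): δ = 98.27°  ·
  (2,3): δ = 135.50°  ·
  (2,4): δ = 56.47°  ·
  (2,5): δ = 0.87°  ✓
  (2,6): δ = 25.37°  ·
  (2,7): δ = 49.13°  ·
  (3,4): δ = 100.97°  ·
  (3,5): δ = 45.37°  ·
  (3,6): δ = 19.13°  ·
  (3,7): δ = 4.63°  ✓
  (4,5): δ = 124.39°  ·
  (4,6): δ = 98.16°  ·
  (4,7): δ = 74.40°  ·
  (5,6): δ = 153.77°  ·
  (5,7): δ = 130.01°  ·
  (6,7): δ = 156.24°  ·
antipodal pairs: 3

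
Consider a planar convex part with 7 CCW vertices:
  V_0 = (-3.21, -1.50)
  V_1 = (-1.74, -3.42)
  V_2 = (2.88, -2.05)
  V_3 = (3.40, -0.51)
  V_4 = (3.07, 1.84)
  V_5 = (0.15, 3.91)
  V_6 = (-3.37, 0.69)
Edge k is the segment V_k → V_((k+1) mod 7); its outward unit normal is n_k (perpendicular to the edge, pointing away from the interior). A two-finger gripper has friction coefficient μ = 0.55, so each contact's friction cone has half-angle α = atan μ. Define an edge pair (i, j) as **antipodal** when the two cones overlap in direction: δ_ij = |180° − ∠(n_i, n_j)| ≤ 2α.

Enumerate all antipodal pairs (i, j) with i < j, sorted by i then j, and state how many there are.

count = 10; pairs: (0,2), (0,3), (0,4), (1,4), (1,5), (2,5), (2,6), (3,5), (3,6), (4,6)

α = atan 0.55 = 28.81°;  2α = 57.62°
n_0 = (-0.7940, -0.6079)
n_1 = (+0.2843, -0.9587)
n_2 = (+0.9474, -0.3199)
n_3 = (+0.9903, +0.1391)
n_4 = (+0.5783, +0.8158)
n_5 = (-0.6750, +0.7378)
n_6 = (-0.9973, -0.0729)
  (0,1): δ = 110.92°  ·
  (0,2): δ = 56.10°  ✓
  (0,3): δ = 29.45°  ✓
  (0,4): δ = 17.23°  ✓
  (0,5): δ = 95.01°  ·
  (0,6): δ = 146.74°  ·
  (1,2): δ = 125.17°  ·
  (1,3): δ = 98.52°  ·
  (1,4): δ = 51.85°  ✓
  (1,5): δ = 25.93°  ✓
  (1,6): δ = 77.66°  ·
  (2,3): δ = 153.35°  ·
  (2,4): δ = 106.68°  ·
  (2,5): δ = 28.89°  ✓
  (2,6): δ = 22.84°  ✓
  (3,4): δ = 133.33°  ·
  (3,5): δ = 55.54°  ✓
  (3,6): δ = 3.81°  ✓
  (4,5): δ = 102.22°  ·
  (4,6): δ = 50.49°  ✓
  (5,6): δ = 128.27°  ·
antipodal pairs: 10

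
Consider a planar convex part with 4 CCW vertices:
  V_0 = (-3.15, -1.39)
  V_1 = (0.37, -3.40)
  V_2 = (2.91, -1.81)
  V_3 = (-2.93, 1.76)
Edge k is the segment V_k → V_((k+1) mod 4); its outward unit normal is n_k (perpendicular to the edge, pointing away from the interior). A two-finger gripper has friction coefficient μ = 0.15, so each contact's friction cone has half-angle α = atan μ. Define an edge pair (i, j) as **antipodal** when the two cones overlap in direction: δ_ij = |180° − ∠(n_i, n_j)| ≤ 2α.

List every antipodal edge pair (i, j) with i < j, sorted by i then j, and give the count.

count = 1; pairs: (0,2)

α = atan 0.15 = 8.53°;  2α = 17.06°
n_0 = (-0.4959, -0.8684)
n_1 = (+0.5306, -0.8476)
n_2 = (+0.5216, +0.8532)
n_3 = (-0.9976, +0.0697)
  (0,1): δ = 118.23°  ·
  (0,2): δ = 1.71°  ✓
  (0,3): δ = 115.73°  ·
  (1,2): δ = 63.48°  ·
  (1,3): δ = 53.96°  ·
  (2,3): δ = 62.56°  ·
antipodal pairs: 1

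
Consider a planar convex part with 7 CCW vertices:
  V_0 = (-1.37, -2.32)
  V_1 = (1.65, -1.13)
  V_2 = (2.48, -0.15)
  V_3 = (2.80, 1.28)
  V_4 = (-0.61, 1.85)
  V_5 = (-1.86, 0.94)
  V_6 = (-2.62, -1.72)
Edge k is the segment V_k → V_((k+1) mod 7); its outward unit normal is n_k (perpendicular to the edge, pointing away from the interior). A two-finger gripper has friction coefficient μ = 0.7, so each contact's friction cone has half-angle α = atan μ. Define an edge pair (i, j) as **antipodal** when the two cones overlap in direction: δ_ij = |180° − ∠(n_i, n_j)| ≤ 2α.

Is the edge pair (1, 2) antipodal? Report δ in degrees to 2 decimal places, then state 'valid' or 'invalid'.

δ = 152.35°, invalid

α = atan 0.7 = 34.99°;  2α = 69.98°
edge 1: e_1 = (+0.83, +0.98);  n_1 = (+0.7631, -0.6463)
edge 2: e_2 = (+0.32, +1.43);  n_2 = (+0.9759, -0.2184)
∠(n_1, n_2) = 27.65°
δ = |180° − 27.65°| = 152.35°
152.35° > 2α = 69.98°  →  invalid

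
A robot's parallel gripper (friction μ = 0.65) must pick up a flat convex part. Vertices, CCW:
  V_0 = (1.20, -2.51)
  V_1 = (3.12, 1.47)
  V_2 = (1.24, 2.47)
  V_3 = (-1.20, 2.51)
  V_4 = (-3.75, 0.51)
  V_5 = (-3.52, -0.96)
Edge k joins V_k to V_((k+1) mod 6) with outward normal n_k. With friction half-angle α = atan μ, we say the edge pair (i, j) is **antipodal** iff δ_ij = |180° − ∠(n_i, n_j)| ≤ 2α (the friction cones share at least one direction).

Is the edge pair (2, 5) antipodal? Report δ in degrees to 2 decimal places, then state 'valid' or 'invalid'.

δ = 17.24°, valid

α = atan 0.65 = 33.02°;  2α = 66.05°
edge 2: e_2 = (-2.44, +0.04);  n_2 = (+0.0164, +0.9999)
edge 5: e_5 = (+4.72, -1.55);  n_5 = (-0.3120, -0.9501)
∠(n_2, n_5) = 162.76°
δ = |180° − 162.76°| = 17.24°
17.24° ≤ 2α = 66.05°  →  valid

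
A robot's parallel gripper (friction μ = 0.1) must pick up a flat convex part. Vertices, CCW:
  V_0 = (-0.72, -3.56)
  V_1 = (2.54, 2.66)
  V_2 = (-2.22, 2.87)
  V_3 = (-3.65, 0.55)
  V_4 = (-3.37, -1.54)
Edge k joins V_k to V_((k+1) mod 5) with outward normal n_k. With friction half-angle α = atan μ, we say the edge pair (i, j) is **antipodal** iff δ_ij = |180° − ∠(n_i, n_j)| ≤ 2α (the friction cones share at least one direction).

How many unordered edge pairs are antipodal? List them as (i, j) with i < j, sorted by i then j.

α = atan 0.1 = 5.71°;  2α = 11.42°
n_0 = (+0.8857, -0.4642)
n_1 = (+0.0441, +0.9990)
n_2 = (-0.8513, +0.5247)
n_3 = (-0.9911, -0.1328)
n_4 = (-0.6062, -0.7953)
  (0,1): δ = 64.87°  ·
  (0,2): δ = 3.99°  ✓
  (0,3): δ = 35.29°  ·
  (0,4): δ = 80.34°  ·
  (1,2): δ = 119.12°  ·
  (1,3): δ = 79.84°  ·
  (1,4): δ = 34.79°  ·
  (2,3): δ = 140.72°  ·
  (2,4): δ = 95.67°  ·
  (3,4): δ = 134.95°  ·
antipodal pairs: 1

count = 1; pairs: (0,2)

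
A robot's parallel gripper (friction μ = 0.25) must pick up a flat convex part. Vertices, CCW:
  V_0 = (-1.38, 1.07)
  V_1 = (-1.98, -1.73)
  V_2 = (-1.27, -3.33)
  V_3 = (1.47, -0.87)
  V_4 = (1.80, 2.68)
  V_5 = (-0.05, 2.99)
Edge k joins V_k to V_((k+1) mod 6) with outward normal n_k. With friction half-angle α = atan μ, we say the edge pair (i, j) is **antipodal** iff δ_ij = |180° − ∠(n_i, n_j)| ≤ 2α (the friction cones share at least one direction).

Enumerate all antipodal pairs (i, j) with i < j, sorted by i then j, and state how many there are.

α = atan 0.25 = 14.04°;  2α = 28.07°
n_0 = (-0.9778, +0.2095)
n_1 = (-0.9140, -0.4056)
n_2 = (+0.6681, -0.7441)
n_3 = (+0.9957, -0.0926)
n_4 = (+0.1653, +0.9862)
n_5 = (-0.8220, +0.5694)
  (0,1): δ = 143.98°  ·
  (0,2): δ = 35.99°  ·
  (0,3): δ = 6.78°  ✓
  (0,4): δ = 92.58°  ·
  (0,5): δ = 157.38°  ·
  (1,2): δ = 72.01°  ·
  (1,3): δ = 29.24°  ·
  (1,4): δ = 56.56°  ·
  (1,5): δ = 121.36°  ·
  (2,3): δ = 137.23°  ·
  (2,4): δ = 51.43°  ·
  (2,5): δ = 13.37°  ✓
  (3,4): δ = 94.20°  ·
  (3,5): δ = 29.40°  ·
  (4,5): δ = 115.20°  ·
antipodal pairs: 2

count = 2; pairs: (0,3), (2,5)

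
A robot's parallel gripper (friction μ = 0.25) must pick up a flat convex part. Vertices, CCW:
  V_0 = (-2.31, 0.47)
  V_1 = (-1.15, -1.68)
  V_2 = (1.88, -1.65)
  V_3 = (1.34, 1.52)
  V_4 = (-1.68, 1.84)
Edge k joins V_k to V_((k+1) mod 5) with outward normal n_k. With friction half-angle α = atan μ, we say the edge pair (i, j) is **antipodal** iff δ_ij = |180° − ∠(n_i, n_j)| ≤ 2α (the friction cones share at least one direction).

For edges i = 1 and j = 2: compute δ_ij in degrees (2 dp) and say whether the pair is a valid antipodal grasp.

α = atan 0.25 = 14.04°;  2α = 28.07°
edge 1: e_1 = (+3.03, +0.03);  n_1 = (+0.0099, -1.0000)
edge 2: e_2 = (-0.54, +3.17);  n_2 = (+0.9858, +0.1679)
∠(n_1, n_2) = 99.10°
δ = |180° − 99.10°| = 80.90°
80.90° > 2α = 28.07°  →  invalid

δ = 80.90°, invalid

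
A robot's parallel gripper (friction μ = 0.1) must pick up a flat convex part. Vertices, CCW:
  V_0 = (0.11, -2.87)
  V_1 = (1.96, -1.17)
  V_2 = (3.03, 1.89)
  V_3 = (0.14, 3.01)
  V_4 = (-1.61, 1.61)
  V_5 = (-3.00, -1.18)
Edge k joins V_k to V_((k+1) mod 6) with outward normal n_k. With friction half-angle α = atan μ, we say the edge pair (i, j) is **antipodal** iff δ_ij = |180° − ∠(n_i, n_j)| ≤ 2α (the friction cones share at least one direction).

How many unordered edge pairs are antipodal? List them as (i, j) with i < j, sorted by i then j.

count = 3; pairs: (0,3), (1,4), (2,5)

α = atan 0.1 = 5.71°;  2α = 11.42°
n_0 = (+0.6766, -0.7363)
n_1 = (+0.9440, -0.3301)
n_2 = (+0.3614, +0.9324)
n_3 = (-0.6247, +0.7809)
n_4 = (-0.8951, +0.4459)
n_5 = (-0.4775, -0.8787)
  (0,1): δ = 151.85°  ·
  (0,2): δ = 63.76°  ·
  (0,3): δ = 3.92°  ✓
  (0,4): δ = 20.94°  ·
  (0,5): δ = 108.90°  ·
  (1,2): δ = 91.91°  ·
  (1,3): δ = 32.07°  ·
  (1,4): δ = 7.21°  ✓
  (1,5): δ = 80.75°  ·
  (2,3): δ = 120.16°  ·
  (2,4): δ = 95.30°  ·
  (2,5): δ = 7.34°  ✓
  (3,4): δ = 155.14°  ·
  (3,5): δ = 67.18°  ·
  (4,5): δ = 92.04°  ·
antipodal pairs: 3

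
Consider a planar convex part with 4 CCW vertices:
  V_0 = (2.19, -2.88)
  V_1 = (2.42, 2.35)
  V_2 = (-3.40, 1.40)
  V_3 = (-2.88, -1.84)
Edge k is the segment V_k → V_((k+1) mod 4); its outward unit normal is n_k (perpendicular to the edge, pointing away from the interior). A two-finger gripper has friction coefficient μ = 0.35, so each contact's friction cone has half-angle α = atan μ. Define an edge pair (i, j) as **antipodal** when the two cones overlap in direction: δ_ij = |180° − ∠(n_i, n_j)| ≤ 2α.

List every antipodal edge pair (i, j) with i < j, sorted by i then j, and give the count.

α = atan 0.35 = 19.29°;  2α = 38.58°
n_0 = (+0.9990, -0.0439)
n_1 = (-0.1611, +0.9869)
n_2 = (-0.9874, -0.1585)
n_3 = (-0.2009, -0.9796)
  (0,1): δ = 78.21°  ·
  (0,2): δ = 11.64°  ✓
  (0,3): δ = 80.93°  ·
  (1,2): δ = 90.15°  ·
  (1,3): δ = 20.86°  ✓
  (2,3): δ = 110.71°  ·
antipodal pairs: 2

count = 2; pairs: (0,2), (1,3)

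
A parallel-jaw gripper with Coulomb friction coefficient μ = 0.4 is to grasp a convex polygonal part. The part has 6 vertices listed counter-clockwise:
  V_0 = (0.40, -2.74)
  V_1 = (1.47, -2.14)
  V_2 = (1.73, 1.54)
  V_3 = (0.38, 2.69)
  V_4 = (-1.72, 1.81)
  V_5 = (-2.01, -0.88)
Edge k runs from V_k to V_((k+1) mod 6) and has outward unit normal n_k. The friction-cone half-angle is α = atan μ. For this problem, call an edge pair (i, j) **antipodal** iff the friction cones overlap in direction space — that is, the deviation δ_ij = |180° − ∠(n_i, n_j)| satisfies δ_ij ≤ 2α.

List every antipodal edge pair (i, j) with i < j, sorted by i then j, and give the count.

α = atan 0.4 = 21.80°;  2α = 43.60°
n_0 = (+0.4891, -0.8722)
n_1 = (+0.9975, -0.0705)
n_2 = (+0.6485, +0.7612)
n_3 = (-0.3865, +0.9223)
n_4 = (-0.9942, +0.1072)
n_5 = (-0.6110, -0.7916)
  (0,1): δ = 123.32°  ·
  (0,2): δ = 69.71°  ·
  (0,3): δ = 6.55°  ✓
  (0,4): δ = 54.57°  ·
  (0,5): δ = 113.06°  ·
  (1,2): δ = 126.38°  ·
  (1,3): δ = 63.22°  ·
  (1,4): δ = 2.11°  ✓
  (1,5): δ = 56.38°  ·
  (2,3): δ = 116.84°  ·
  (2,4): δ = 55.73°  ·
  (2,5): δ = 2.77°  ✓
  (3,4): δ = 118.89°  ·
  (3,5): δ = 60.40°  ·
  (4,5): δ = 121.51°  ·
antipodal pairs: 3

count = 3; pairs: (0,3), (1,4), (2,5)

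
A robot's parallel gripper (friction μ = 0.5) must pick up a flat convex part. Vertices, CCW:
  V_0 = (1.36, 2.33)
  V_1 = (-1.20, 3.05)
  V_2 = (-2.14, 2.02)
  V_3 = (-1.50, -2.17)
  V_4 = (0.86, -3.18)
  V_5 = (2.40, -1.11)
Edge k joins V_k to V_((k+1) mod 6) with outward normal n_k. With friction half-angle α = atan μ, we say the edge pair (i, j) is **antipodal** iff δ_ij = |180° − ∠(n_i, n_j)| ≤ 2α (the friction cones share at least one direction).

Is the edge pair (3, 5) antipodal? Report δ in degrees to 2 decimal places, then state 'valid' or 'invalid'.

α = atan 0.5 = 26.57°;  2α = 53.13°
edge 3: e_3 = (+2.36, -1.01);  n_3 = (-0.3934, -0.9193)
edge 5: e_5 = (-1.04, +3.44);  n_5 = (+0.9572, +0.2894)
∠(n_3, n_5) = 129.99°
δ = |180° − 129.99°| = 50.01°
50.01° ≤ 2α = 53.13°  →  valid

δ = 50.01°, valid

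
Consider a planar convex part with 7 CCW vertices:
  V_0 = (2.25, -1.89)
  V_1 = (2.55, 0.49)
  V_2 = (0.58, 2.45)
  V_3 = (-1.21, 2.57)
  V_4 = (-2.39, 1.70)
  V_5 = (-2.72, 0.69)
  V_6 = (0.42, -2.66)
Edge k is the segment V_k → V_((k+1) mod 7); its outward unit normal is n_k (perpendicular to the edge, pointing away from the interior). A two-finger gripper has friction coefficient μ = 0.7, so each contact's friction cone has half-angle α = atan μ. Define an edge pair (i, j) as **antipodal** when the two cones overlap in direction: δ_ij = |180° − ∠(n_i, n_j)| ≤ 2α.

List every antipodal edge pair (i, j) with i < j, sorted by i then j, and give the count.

count = 10; pairs: (0,3), (0,4), (0,5), (1,4), (1,5), (1,6), (2,5), (2,6), (3,6), (4,6)

α = atan 0.7 = 34.99°;  2α = 69.98°
n_0 = (+0.9921, -0.1251)
n_1 = (+0.7053, +0.7089)
n_2 = (+0.0669, +0.9978)
n_3 = (-0.5934, +0.8049)
n_4 = (-0.9505, +0.3106)
n_5 = (-0.7296, -0.6839)
n_6 = (+0.3878, -0.9217)
  (0,1): δ = 127.67°  ·
  (0,2): δ = 86.65°  ·
  (0,3): δ = 46.41°  ✓
  (0,4): δ = 10.91°  ✓
  (0,5): δ = 50.33°  ✓
  (0,6): δ = 120.00°  ·
  (1,2): δ = 138.98°  ·
  (1,3): δ = 98.74°  ·
  (1,4): δ = 63.24°  ✓
  (1,5): δ = 2.00°  ✓
  (1,6): δ = 67.67°  ✓
  (2,3): δ = 139.76°  ·
  (2,4): δ = 104.26°  ·
  (2,5): δ = 43.02°  ✓
  (2,6): δ = 26.65°  ✓
  (3,4): δ = 144.49°  ·
  (3,5): δ = 83.25°  ·
  (3,6): δ = 13.58°  ✓
  (4,5): δ = 118.76°  ·
  (4,6): δ = 49.09°  ✓
  (5,6): δ = 110.33°  ·
antipodal pairs: 10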